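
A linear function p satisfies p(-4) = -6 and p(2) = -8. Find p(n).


p(n) = mn + b. Using p(-4)=-6, p(2)=-8:
m = (-6 + 8)/(-4 - 2) = 2/-6 = -1/3
b = -6 - m*(-4) = -6 - 4/3 = -22/3
p(n) = -(1/3)n - (22/3)


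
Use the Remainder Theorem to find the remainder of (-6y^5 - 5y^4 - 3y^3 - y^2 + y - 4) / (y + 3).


By the Remainder Theorem, the remainder equals p(-3):
  -6*(-3)^5 = 1458
  -5*(-3)^4 = -405
  -3*(-3)^3 = 81
  -1*(-3)^2 = -9
  1*(-3)^1 = -3
  constant: -4
Sum: 1458 - 405 + 81 - 9 - 3 - 4 = 1118


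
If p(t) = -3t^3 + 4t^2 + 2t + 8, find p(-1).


Using direct substitution:
  -3 * (-1)^3 = 3
  4 * (-1)^2 = 4
  2 * (-1)^1 = -2
  constant: 8
Sum = 3 + 4 - 2 + 8 = 13


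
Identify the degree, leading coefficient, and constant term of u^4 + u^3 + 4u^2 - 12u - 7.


Highest power of u is 4, with coefficient 1. Constant term is -7.
Degree = 4, leading coefficient = 1, constant term = -7


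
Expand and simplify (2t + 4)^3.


Expand (2t + 4)^3 by repeated multiplication:
  (2t + 4)^2 = 4t^2 + 16t + 16
= 8t^3 + 48t^2 + 96t + 64


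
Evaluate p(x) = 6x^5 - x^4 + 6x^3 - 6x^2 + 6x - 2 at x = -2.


Using direct substitution:
  6 * (-2)^5 = -192
  -1 * (-2)^4 = -16
  6 * (-2)^3 = -48
  -6 * (-2)^2 = -24
  6 * (-2)^1 = -12
  constant: -2
Sum = -192 - 16 - 48 - 24 - 12 - 2 = -294


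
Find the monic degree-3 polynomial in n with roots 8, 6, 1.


p(n) = (n - 8)(n - 6)(n - 1)
Expand: n^3 - 15n^2 + 62n - 48


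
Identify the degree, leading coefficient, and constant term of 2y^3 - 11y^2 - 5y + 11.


Highest power of y is 3, with coefficient 2. Constant term is 11.
Degree = 3, leading coefficient = 2, constant term = 11


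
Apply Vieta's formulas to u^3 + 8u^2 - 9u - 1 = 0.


Monic cubic u^3+bu^2+cu+d=0: sum=-b, pairwise sum=c, product=-d.
b=8, c=-9, d=-1
r1+r2+r3 = -8
r1r2+r1r3+r2r3 = -9
r1r2r3 = 1


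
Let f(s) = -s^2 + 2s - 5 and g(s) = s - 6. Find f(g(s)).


Substitute g(s) into f:
f(g(s)) = -1*(s - 6)^2 + 2*(s - 6) + (-5)
(s - 6)^2 = s^2 - 12s + 36
Expand and combine: -s^2 + 14s - 53


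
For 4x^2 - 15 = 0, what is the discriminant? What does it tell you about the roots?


D = b^2 - 4ac = (0)^2 - 4(4)(-15) = 0 + 240 = 240
Since D > 0: two distinct irrational roots


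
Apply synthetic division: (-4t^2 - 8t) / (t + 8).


Synthetic division with c = -8. Coefficients: -4, -8, 0
Bring down -4.
  -4 * -8 = 32; 32 - 8 = 24
  24 * -8 = -192; -192 + 0 = -192
Quotient: -4t + 24, Remainder: -192


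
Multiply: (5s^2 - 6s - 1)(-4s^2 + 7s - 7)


Distribute each term of the first polynomial:
  (5s^2)(-4s^2 + 7s - 7) = -20s^4 + 35s^3 - 35s^2
  (-6s)(-4s^2 + 7s - 7) = 24s^3 - 42s^2 + 42s
  (-1)(-4s^2 + 7s - 7) = 4s^2 - 7s + 7
Sum: -20s^4 + 59s^3 - 73s^2 + 35s + 7


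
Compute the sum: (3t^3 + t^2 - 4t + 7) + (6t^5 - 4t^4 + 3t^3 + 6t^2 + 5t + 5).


Align terms by degree and add:
  3t^3 + t^2 - 4t + 7
+ 6t^5 - 4t^4 + 3t^3 + 6t^2 + 5t + 5
= 6t^5 - 4t^4 + 6t^3 + 7t^2 + t + 12


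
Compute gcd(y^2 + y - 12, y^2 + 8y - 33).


Factor each:
  y^2 + y - 12 = (y - 3)(y + 4)
  y^2 + 8y - 33 = (y - 3)(y + 11)
Common monic factor: y - 3


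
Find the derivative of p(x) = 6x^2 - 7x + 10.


Apply the power rule term by term:
  d/dx(6x^2) = 12x
  d/dx(-7x) = -7
  d/dx(10) = 0
p'(x) = 12x - 7


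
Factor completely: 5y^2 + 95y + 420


Roots satisfy r1 + r2 = -b/a = -19 and r1*r2 = c/a = 84.
So r1 = -7, r2 = -12.
5y^2 + 95y + 420 = 5(y - r1)(y - r2) = 5(y + 7)(y + 12)


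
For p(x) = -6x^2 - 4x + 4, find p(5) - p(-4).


p(5) = -166
p(-4) = -76
p(5) - p(-4) = -166 + 76 = -90


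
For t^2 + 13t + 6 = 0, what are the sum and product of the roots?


For at^2+bt+c=0: sum = -b/a, product = c/a.
a=1, b=13, c=6
Sum = -(13)/1 = -13
Product = (6)/1 = 6


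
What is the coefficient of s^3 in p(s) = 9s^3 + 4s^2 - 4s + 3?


Read off the coefficient of s^3: 9


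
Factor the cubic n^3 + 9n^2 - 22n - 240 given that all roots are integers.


Try integer roots (divisors of -240). n=-6: p(-6)=0.
Divide out (n + 6): quotient is n^2 + 3n - 40.
Factor the quadratic: (n - 5)(n + 8)
Result: (n + 6)(n - 5)(n + 8)


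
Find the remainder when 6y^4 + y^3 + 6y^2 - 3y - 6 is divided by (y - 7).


By the Remainder Theorem, the remainder equals p(7):
  6*(7)^4 = 14406
  1*(7)^3 = 343
  6*(7)^2 = 294
  -3*(7)^1 = -21
  constant: -6
Sum: 14406 + 343 + 294 - 21 - 6 = 15016


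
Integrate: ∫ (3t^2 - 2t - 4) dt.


Reverse power rule on each term:
  ∫ 3t^2 dt = t^3
  ∫ -2t dt = -t^2
  ∫ -4 dt = -4t
F(t) = t^3 - t^2 - 4t + C


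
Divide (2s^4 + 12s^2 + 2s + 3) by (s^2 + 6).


(2s^4 + 12s^2 + 2s + 3) / (s^2 + 6)
Step 1: 2s^2 * (s^2 + 6) = 2s^4 + 12s^2; subtract.
Step 2: 0 * (s^2 + 6) = 0; subtract.
Step 3: 0 * (s^2 + 6) = 0; subtract.
Quotient: 2s^2, Remainder: 2s + 3


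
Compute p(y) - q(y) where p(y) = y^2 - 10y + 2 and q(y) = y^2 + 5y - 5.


Distribute the minus sign:
  (y^2 - 10y + 2)
- (y^2 + 5y - 5)
Negate second polynomial: -y^2 - 5y + 5
Add: -15y + 7


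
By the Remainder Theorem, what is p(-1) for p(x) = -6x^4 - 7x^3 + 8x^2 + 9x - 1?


By the Remainder Theorem, the remainder equals p(-1):
  -6*(-1)^4 = -6
  -7*(-1)^3 = 7
  8*(-1)^2 = 8
  9*(-1)^1 = -9
  constant: -1
Sum: -6 + 7 + 8 - 9 - 1 = -1


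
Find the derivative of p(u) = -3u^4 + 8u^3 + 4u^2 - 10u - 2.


Apply the power rule term by term:
  d/du(-3u^4) = -12u^3
  d/du(8u^3) = 24u^2
  d/du(4u^2) = 8u
  d/du(-10u) = -10
  d/du(-2) = 0
p'(u) = -12u^3 + 24u^2 + 8u - 10


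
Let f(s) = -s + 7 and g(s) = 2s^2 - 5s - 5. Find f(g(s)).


Substitute g(s) into f:
f(g(s)) = -1*(2s^2 - 5s - 5) + 7
Expand and combine: -2s^2 + 5s + 12


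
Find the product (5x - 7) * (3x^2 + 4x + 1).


Distribute each term of the first polynomial:
  (5x)(3x^2 + 4x + 1) = 15x^3 + 20x^2 + 5x
  (-7)(3x^2 + 4x + 1) = -21x^2 - 28x - 7
Sum: 15x^3 - x^2 - 23x - 7


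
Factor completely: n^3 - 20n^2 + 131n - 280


Try integer roots (divisors of -280). n=5: p(5)=0.
Divide out (n - 5): quotient is n^2 - 15n + 56.
Factor the quadratic: (n - 7)(n - 8)
Result: (n - 5)(n - 7)(n - 8)


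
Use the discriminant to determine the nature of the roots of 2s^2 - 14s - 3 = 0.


D = b^2 - 4ac = (-14)^2 - 4(2)(-3) = 196 + 24 = 220
Since D > 0: two distinct irrational roots


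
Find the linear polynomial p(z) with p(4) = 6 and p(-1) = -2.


p(z) = mz + b. Using p(4)=6, p(-1)=-2:
m = (6 + 2)/(4 + 1) = 8/5 = 8/5
b = 6 - m*(4) = 6 - 32/5 = -2/5
p(z) = (8/5)z - (2/5)


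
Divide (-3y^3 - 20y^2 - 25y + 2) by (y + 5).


(-3y^3 - 20y^2 - 25y + 2) / (y + 5)
Step 1: -3y^2 * (y + 5) = -3y^3 - 15y^2; subtract.
Step 2: -5y * (y + 5) = -5y^2 - 25y; subtract.
Step 3: 0 * (y + 5) = 0; subtract.
Quotient: -3y^2 - 5y, Remainder: 2


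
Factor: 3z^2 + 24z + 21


Roots satisfy r1 + r2 = -b/a = -8 and r1*r2 = c/a = 7.
So r1 = -7, r2 = -1.
3z^2 + 24z + 21 = 3(z - r1)(z - r2) = 3(z + 7)(z + 1)


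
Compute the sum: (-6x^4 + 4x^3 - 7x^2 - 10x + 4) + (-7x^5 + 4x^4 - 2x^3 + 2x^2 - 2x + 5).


Align terms by degree and add:
  -6x^4 + 4x^3 - 7x^2 - 10x + 4
  -7x^5 + 4x^4 - 2x^3 + 2x^2 - 2x + 5
= -7x^5 - 2x^4 + 2x^3 - 5x^2 - 12x + 9


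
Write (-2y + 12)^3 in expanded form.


Expand (-2y + 12)^3 by repeated multiplication:
  (-2y + 12)^2 = 4y^2 - 48y + 144
= -8y^3 + 144y^2 - 864y + 1728


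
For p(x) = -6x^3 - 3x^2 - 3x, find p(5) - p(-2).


p(5) = -840
p(-2) = 42
p(5) - p(-2) = -840 - 42 = -882


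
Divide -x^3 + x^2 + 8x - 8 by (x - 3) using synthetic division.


Synthetic division with c = 3. Coefficients: -1, 1, 8, -8
Bring down -1.
  -1 * 3 = -3; -3 + 1 = -2
  -2 * 3 = -6; -6 + 8 = 2
  2 * 3 = 6; 6 - 8 = -2
Quotient: -x^2 - 2x + 2, Remainder: -2


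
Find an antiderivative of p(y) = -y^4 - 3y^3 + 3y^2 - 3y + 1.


Reverse power rule on each term:
  ∫ -y^4 dy = -(1/5)y^5
  ∫ -3y^3 dy = -(3/4)y^4
  ∫ 3y^2 dy = y^3
  ∫ -3y dy = -(3/2)y^2
  ∫ 1 dy = y
F(y) = -(1/5)y^5 - (3/4)y^4 + y^3 - (3/2)y^2 + y + C


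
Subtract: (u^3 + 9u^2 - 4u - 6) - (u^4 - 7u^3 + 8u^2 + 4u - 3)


Distribute the minus sign:
  (u^3 + 9u^2 - 4u - 6)
- (u^4 - 7u^3 + 8u^2 + 4u - 3)
Negate second polynomial: -u^4 + 7u^3 - 8u^2 - 4u + 3
Add: -u^4 + 8u^3 + u^2 - 8u - 3


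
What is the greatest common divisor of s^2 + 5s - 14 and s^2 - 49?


Factor each:
  s^2 + 5s - 14 = (s + 7)(s - 2)
  s^2 - 49 = (s + 7)(s - 7)
Common monic factor: s + 7


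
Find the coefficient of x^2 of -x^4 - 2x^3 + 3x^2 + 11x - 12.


Read off the coefficient of x^2: 3


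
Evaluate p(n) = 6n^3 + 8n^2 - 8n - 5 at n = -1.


Using direct substitution:
  6 * (-1)^3 = -6
  8 * (-1)^2 = 8
  -8 * (-1)^1 = 8
  constant: -5
Sum = -6 + 8 + 8 - 5 = 5


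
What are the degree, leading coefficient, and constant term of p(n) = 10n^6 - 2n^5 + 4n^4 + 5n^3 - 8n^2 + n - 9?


Highest power of n is 6, with coefficient 10. Constant term is -9.
Degree = 6, leading coefficient = 10, constant term = -9


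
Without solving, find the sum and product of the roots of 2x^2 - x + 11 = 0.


For ax^2+bx+c=0: sum = -b/a, product = c/a.
a=2, b=-1, c=11
Sum = -(-1)/2 = 1/2
Product = (11)/2 = 11/2


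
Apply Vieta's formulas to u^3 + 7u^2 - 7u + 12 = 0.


Monic cubic u^3+bu^2+cu+d=0: sum=-b, pairwise sum=c, product=-d.
b=7, c=-7, d=12
r1+r2+r3 = -7
r1r2+r1r3+r2r3 = -7
r1r2r3 = -12


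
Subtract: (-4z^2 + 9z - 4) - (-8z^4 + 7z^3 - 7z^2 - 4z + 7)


Distribute the minus sign:
  (-4z^2 + 9z - 4)
- (-8z^4 + 7z^3 - 7z^2 - 4z + 7)
Negate second polynomial: 8z^4 - 7z^3 + 7z^2 + 4z - 7
Add: 8z^4 - 7z^3 + 3z^2 + 13z - 11


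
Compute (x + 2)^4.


Expand (x + 2)^4 by repeated multiplication:
  (x + 2)^2 = x^2 + 4x + 4
  (x + 2)^3 = x^3 + 6x^2 + 12x + 8
= x^4 + 8x^3 + 24x^2 + 32x + 16


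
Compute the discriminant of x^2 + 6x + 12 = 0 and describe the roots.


D = b^2 - 4ac = (6)^2 - 4(1)(12) = 36 - 48 = -12
Since D < 0: two complex conjugate roots (no real roots)


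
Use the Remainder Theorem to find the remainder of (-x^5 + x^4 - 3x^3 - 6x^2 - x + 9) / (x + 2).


By the Remainder Theorem, the remainder equals p(-2):
  -1*(-2)^5 = 32
  1*(-2)^4 = 16
  -3*(-2)^3 = 24
  -6*(-2)^2 = -24
  -1*(-2)^1 = 2
  constant: 9
Sum: 32 + 16 + 24 - 24 + 2 + 9 = 59


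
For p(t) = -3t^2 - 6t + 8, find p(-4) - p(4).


p(-4) = -16
p(4) = -64
p(-4) - p(4) = -16 + 64 = 48


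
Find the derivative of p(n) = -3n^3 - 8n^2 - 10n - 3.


Apply the power rule term by term:
  d/dn(-3n^3) = -9n^2
  d/dn(-8n^2) = -16n
  d/dn(-10n) = -10
  d/dn(-3) = 0
p'(n) = -9n^2 - 16n - 10


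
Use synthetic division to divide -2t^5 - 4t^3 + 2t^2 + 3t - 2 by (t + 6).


Synthetic division with c = -6. Coefficients: -2, 0, -4, 2, 3, -2
Bring down -2.
  -2 * -6 = 12; 12 + 0 = 12
  12 * -6 = -72; -72 - 4 = -76
  -76 * -6 = 456; 456 + 2 = 458
  458 * -6 = -2748; -2748 + 3 = -2745
  -2745 * -6 = 16470; 16470 - 2 = 16468
Quotient: -2t^4 + 12t^3 - 76t^2 + 458t - 2745, Remainder: 16468


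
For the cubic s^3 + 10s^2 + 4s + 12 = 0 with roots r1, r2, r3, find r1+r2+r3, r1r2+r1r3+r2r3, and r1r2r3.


Monic cubic s^3+bs^2+cs+d=0: sum=-b, pairwise sum=c, product=-d.
b=10, c=4, d=12
r1+r2+r3 = -10
r1r2+r1r3+r2r3 = 4
r1r2r3 = -12


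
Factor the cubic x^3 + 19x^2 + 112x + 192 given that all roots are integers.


Try integer roots (divisors of 192). x=-8: p(-8)=0.
Divide out (x + 8): quotient is x^2 + 11x + 24.
Factor the quadratic: (x + 3)(x + 8)
Result: (x + 8)(x + 3)(x + 8)


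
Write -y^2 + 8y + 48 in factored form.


Roots satisfy r1 + r2 = -b/a = 8 and r1*r2 = c/a = -48.
So r1 = -4, r2 = 12.
-y^2 + 8y + 48 = -(y - r1)(y - r2) = -(y + 4)(y - 12)


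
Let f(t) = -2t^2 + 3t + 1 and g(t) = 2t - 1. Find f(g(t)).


Substitute g(t) into f:
f(g(t)) = -2*(2t - 1)^2 + 3*(2t - 1) + 1
(2t - 1)^2 = 4t^2 - 4t + 1
Expand and combine: -8t^2 + 14t - 4


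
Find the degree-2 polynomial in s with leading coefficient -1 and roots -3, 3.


p(s) = -(s + 3)(s - 3)
Expand: -s^2 + 9


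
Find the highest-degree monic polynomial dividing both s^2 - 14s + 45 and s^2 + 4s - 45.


Factor each:
  s^2 - 14s + 45 = (s - 5)(s - 9)
  s^2 + 4s - 45 = (s - 5)(s + 9)
Common monic factor: s - 5


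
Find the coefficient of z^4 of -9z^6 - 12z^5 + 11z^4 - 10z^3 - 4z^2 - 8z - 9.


Read off the coefficient of z^4: 11


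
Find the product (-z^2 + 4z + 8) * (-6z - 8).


Distribute each term of the first polynomial:
  (-z^2)(-6z - 8) = 6z^3 + 8z^2
  (4z)(-6z - 8) = -24z^2 - 32z
  (8)(-6z - 8) = -48z - 64
Sum: 6z^3 - 16z^2 - 80z - 64


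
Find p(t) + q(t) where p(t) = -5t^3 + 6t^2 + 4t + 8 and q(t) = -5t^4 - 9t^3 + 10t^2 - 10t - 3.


Align terms by degree and add:
  -5t^3 + 6t^2 + 4t + 8
  -5t^4 - 9t^3 + 10t^2 - 10t - 3
= -5t^4 - 14t^3 + 16t^2 - 6t + 5


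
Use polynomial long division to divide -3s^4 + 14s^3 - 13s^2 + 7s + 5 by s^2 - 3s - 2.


(-3s^4 + 14s^3 - 13s^2 + 7s + 5) / (s^2 - 3s - 2)
Step 1: -3s^2 * (s^2 - 3s - 2) = -3s^4 + 9s^3 + 6s^2; subtract.
Step 2: 5s * (s^2 - 3s - 2) = 5s^3 - 15s^2 - 10s; subtract.
Step 3: -4 * (s^2 - 3s - 2) = -4s^2 + 12s + 8; subtract.
Quotient: -3s^2 + 5s - 4, Remainder: 5s - 3


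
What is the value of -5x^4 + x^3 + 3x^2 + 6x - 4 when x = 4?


Using direct substitution:
  -5 * (4)^4 = -1280
  1 * (4)^3 = 64
  3 * (4)^2 = 48
  6 * (4)^1 = 24
  constant: -4
Sum = -1280 + 64 + 48 + 24 - 4 = -1148


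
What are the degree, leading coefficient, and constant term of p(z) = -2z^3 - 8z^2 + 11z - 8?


Highest power of z is 3, with coefficient -2. Constant term is -8.
Degree = 3, leading coefficient = -2, constant term = -8


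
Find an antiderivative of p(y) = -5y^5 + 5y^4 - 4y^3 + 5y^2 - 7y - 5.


Reverse power rule on each term:
  ∫ -5y^5 dy = -(5/6)y^6
  ∫ 5y^4 dy = y^5
  ∫ -4y^3 dy = -y^4
  ∫ 5y^2 dy = (5/3)y^3
  ∫ -7y dy = -(7/2)y^2
  ∫ -5 dy = -5y
F(y) = -(5/6)y^6 + y^5 - y^4 + (5/3)y^3 - (7/2)y^2 - 5y + C


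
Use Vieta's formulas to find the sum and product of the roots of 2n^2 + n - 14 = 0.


For an^2+bn+c=0: sum = -b/a, product = c/a.
a=2, b=1, c=-14
Sum = -(1)/2 = -1/2
Product = (-14)/2 = -7


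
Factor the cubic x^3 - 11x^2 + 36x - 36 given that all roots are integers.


Try integer roots (divisors of -36). x=3: p(3)=0.
Divide out (x - 3): quotient is x^2 - 8x + 12.
Factor the quadratic: (x - 2)(x - 6)
Result: (x - 3)(x - 2)(x - 6)


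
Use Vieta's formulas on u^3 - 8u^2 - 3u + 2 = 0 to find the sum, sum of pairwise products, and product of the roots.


Monic cubic u^3+bu^2+cu+d=0: sum=-b, pairwise sum=c, product=-d.
b=-8, c=-3, d=2
r1+r2+r3 = 8
r1r2+r1r3+r2r3 = -3
r1r2r3 = -2


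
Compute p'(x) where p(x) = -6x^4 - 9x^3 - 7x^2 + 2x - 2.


Apply the power rule term by term:
  d/dx(-6x^4) = -24x^3
  d/dx(-9x^3) = -27x^2
  d/dx(-7x^2) = -14x
  d/dx(2x) = 2
  d/dx(-2) = 0
p'(x) = -24x^3 - 27x^2 - 14x + 2


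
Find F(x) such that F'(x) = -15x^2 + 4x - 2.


Reverse power rule on each term:
  ∫ -15x^2 dx = -5x^3
  ∫ 4x dx = 2x^2
  ∫ -2 dx = -2x
F(x) = -5x^3 + 2x^2 - 2x + C


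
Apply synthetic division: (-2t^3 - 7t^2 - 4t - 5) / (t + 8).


Synthetic division with c = -8. Coefficients: -2, -7, -4, -5
Bring down -2.
  -2 * -8 = 16; 16 - 7 = 9
  9 * -8 = -72; -72 - 4 = -76
  -76 * -8 = 608; 608 - 5 = 603
Quotient: -2t^2 + 9t - 76, Remainder: 603


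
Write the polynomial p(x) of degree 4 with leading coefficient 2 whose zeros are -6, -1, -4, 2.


p(x) = 2(x + 6)(x + 1)(x + 4)(x - 2)
Expand: 2x^4 + 18x^3 + 24x^2 - 88x - 96


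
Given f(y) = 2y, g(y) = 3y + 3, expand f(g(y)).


Substitute g(y) into f:
f(g(y)) = 2*(3y + 3)
Expand and combine: 6y + 6


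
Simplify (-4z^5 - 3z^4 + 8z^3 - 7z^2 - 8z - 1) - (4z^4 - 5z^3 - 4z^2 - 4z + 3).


Distribute the minus sign:
  (-4z^5 - 3z^4 + 8z^3 - 7z^2 - 8z - 1)
- (4z^4 - 5z^3 - 4z^2 - 4z + 3)
Negate second polynomial: -4z^4 + 5z^3 + 4z^2 + 4z - 3
Add: -4z^5 - 7z^4 + 13z^3 - 3z^2 - 4z - 4


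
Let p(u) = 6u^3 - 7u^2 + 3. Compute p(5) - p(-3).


p(5) = 578
p(-3) = -222
p(5) - p(-3) = 578 + 222 = 800


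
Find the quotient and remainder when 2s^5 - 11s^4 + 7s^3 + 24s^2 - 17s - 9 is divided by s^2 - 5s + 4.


(2s^5 - 11s^4 + 7s^3 + 24s^2 - 17s - 9) / (s^2 - 5s + 4)
Step 1: 2s^3 * (s^2 - 5s + 4) = 2s^5 - 10s^4 + 8s^3; subtract.
Step 2: -s^2 * (s^2 - 5s + 4) = -s^4 + 5s^3 - 4s^2; subtract.
Step 3: -6s * (s^2 - 5s + 4) = -6s^3 + 30s^2 - 24s; subtract.
Step 4: -2 * (s^2 - 5s + 4) = -2s^2 + 10s - 8; subtract.
Quotient: 2s^3 - s^2 - 6s - 2, Remainder: -3s - 1


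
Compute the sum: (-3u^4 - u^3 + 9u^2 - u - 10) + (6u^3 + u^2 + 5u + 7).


Align terms by degree and add:
  -3u^4 - u^3 + 9u^2 - u - 10
+ 6u^3 + u^2 + 5u + 7
= -3u^4 + 5u^3 + 10u^2 + 4u - 3


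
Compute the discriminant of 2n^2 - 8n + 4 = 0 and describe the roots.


D = b^2 - 4ac = (-8)^2 - 4(2)(4) = 64 - 32 = 32
Since D > 0: two distinct irrational roots


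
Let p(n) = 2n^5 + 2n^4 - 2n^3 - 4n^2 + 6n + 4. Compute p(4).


Using direct substitution:
  2 * (4)^5 = 2048
  2 * (4)^4 = 512
  -2 * (4)^3 = -128
  -4 * (4)^2 = -64
  6 * (4)^1 = 24
  constant: 4
Sum = 2048 + 512 - 128 - 64 + 24 + 4 = 2396


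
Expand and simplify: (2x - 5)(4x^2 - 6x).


Distribute each term of the first polynomial:
  (2x)(4x^2 - 6x) = 8x^3 - 12x^2
  (-5)(4x^2 - 6x) = -20x^2 + 30x
Sum: 8x^3 - 32x^2 + 30x


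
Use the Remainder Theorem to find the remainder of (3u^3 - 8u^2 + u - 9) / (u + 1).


By the Remainder Theorem, the remainder equals p(-1):
  3*(-1)^3 = -3
  -8*(-1)^2 = -8
  1*(-1)^1 = -1
  constant: -9
Sum: -3 - 8 - 1 - 9 = -21


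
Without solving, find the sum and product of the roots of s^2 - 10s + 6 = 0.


For as^2+bs+c=0: sum = -b/a, product = c/a.
a=1, b=-10, c=6
Sum = -(-10)/1 = 10
Product = (6)/1 = 6


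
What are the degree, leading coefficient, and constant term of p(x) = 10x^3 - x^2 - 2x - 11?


Highest power of x is 3, with coefficient 10. Constant term is -11.
Degree = 3, leading coefficient = 10, constant term = -11


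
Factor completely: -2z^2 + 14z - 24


Roots satisfy r1 + r2 = -b/a = 7 and r1*r2 = c/a = 12.
So r1 = 4, r2 = 3.
-2z^2 + 14z - 24 = -2(z - r1)(z - r2) = -2(z - 4)(z - 3)


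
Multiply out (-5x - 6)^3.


Expand (-5x - 6)^3 by repeated multiplication:
  (-5x - 6)^2 = 25x^2 + 60x + 36
= -125x^3 - 450x^2 - 540x - 216


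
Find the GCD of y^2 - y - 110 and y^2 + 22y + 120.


Factor each:
  y^2 - y - 110 = (y + 10)(y - 11)
  y^2 + 22y + 120 = (y + 10)(y + 12)
Common monic factor: y + 10


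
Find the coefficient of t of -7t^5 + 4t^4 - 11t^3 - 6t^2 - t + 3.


Read off the coefficient of t: -1


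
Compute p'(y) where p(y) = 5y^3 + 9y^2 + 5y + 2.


Apply the power rule term by term:
  d/dy(5y^3) = 15y^2
  d/dy(9y^2) = 18y
  d/dy(5y) = 5
  d/dy(2) = 0
p'(y) = 15y^2 + 18y + 5


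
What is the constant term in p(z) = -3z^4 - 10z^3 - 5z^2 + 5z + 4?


Read off the constant term: 4


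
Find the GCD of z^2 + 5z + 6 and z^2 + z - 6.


Factor each:
  z^2 + 5z + 6 = (z + 3)(z + 2)
  z^2 + z - 6 = (z + 3)(z - 2)
Common monic factor: z + 3


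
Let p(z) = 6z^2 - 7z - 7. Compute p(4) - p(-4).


p(4) = 61
p(-4) = 117
p(4) - p(-4) = 61 - 117 = -56


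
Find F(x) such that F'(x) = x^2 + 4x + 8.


Reverse power rule on each term:
  ∫ x^2 dx = (1/3)x^3
  ∫ 4x dx = 2x^2
  ∫ 8 dx = 8x
F(x) = (1/3)x^3 + 2x^2 + 8x + C


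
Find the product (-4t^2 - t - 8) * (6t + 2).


Distribute each term of the first polynomial:
  (-4t^2)(6t + 2) = -24t^3 - 8t^2
  (-t)(6t + 2) = -6t^2 - 2t
  (-8)(6t + 2) = -48t - 16
Sum: -24t^3 - 14t^2 - 50t - 16


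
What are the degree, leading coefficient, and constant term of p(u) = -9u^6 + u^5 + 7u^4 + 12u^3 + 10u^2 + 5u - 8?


Highest power of u is 6, with coefficient -9. Constant term is -8.
Degree = 6, leading coefficient = -9, constant term = -8


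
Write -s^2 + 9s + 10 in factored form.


Roots satisfy r1 + r2 = -b/a = 9 and r1*r2 = c/a = -10.
So r1 = -1, r2 = 10.
-s^2 + 9s + 10 = -(s - r1)(s - r2) = -(s + 1)(s - 10)


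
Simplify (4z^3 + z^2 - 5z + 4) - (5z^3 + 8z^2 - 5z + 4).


Distribute the minus sign:
  (4z^3 + z^2 - 5z + 4)
- (5z^3 + 8z^2 - 5z + 4)
Negate second polynomial: -5z^3 - 8z^2 + 5z - 4
Add: -z^3 - 7z^2


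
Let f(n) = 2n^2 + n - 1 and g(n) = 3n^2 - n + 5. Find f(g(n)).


Substitute g(n) into f:
f(g(n)) = 2*(3n^2 - n + 5)^2 + 1*(3n^2 - n + 5) + (-1)
(3n^2 - n + 5)^2 = 9n^4 - 6n^3 + 31n^2 - 10n + 25
Expand and combine: 18n^4 - 12n^3 + 65n^2 - 21n + 54


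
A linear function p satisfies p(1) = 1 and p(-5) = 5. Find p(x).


p(x) = mx + b. Using p(1)=1, p(-5)=5:
m = (1 - 5)/(1 + 5) = -4/6 = -2/3
b = 1 - m*(1) = 1 + 2/3 = 5/3
p(x) = -(2/3)x + (5/3)


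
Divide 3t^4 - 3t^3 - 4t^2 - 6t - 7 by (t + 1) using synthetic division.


Synthetic division with c = -1. Coefficients: 3, -3, -4, -6, -7
Bring down 3.
  3 * -1 = -3; -3 - 3 = -6
  -6 * -1 = 6; 6 - 4 = 2
  2 * -1 = -2; -2 - 6 = -8
  -8 * -1 = 8; 8 - 7 = 1
Quotient: 3t^3 - 6t^2 + 2t - 8, Remainder: 1


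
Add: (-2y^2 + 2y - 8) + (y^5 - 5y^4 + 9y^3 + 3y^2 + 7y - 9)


Align terms by degree and add:
  -2y^2 + 2y - 8
+ y^5 - 5y^4 + 9y^3 + 3y^2 + 7y - 9
= y^5 - 5y^4 + 9y^3 + y^2 + 9y - 17


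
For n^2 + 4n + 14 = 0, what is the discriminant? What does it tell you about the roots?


D = b^2 - 4ac = (4)^2 - 4(1)(14) = 16 - 56 = -40
Since D < 0: two complex conjugate roots (no real roots)


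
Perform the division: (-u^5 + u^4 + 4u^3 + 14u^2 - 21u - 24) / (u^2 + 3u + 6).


(-u^5 + u^4 + 4u^3 + 14u^2 - 21u - 24) / (u^2 + 3u + 6)
Step 1: -u^3 * (u^2 + 3u + 6) = -u^5 - 3u^4 - 6u^3; subtract.
Step 2: 4u^2 * (u^2 + 3u + 6) = 4u^4 + 12u^3 + 24u^2; subtract.
Step 3: -2u * (u^2 + 3u + 6) = -2u^3 - 6u^2 - 12u; subtract.
Step 4: -4 * (u^2 + 3u + 6) = -4u^2 - 12u - 24; subtract.
Quotient: -u^3 + 4u^2 - 2u - 4, Remainder: 3u


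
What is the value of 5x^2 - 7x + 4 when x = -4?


Using direct substitution:
  5 * (-4)^2 = 80
  -7 * (-4)^1 = 28
  constant: 4
Sum = 80 + 28 + 4 = 112


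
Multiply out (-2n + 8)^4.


Expand (-2n + 8)^4 by repeated multiplication:
  (-2n + 8)^2 = 4n^2 - 32n + 64
  (-2n + 8)^3 = -8n^3 + 96n^2 - 384n + 512
= 16n^4 - 256n^3 + 1536n^2 - 4096n + 4096


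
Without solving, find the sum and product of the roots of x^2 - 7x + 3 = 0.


For ax^2+bx+c=0: sum = -b/a, product = c/a.
a=1, b=-7, c=3
Sum = -(-7)/1 = 7
Product = (3)/1 = 3


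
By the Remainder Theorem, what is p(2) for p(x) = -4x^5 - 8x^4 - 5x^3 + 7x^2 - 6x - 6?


By the Remainder Theorem, the remainder equals p(2):
  -4*(2)^5 = -128
  -8*(2)^4 = -128
  -5*(2)^3 = -40
  7*(2)^2 = 28
  -6*(2)^1 = -12
  constant: -6
Sum: -128 - 128 - 40 + 28 - 12 - 6 = -286


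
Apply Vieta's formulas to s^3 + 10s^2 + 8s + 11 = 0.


Monic cubic s^3+bs^2+cs+d=0: sum=-b, pairwise sum=c, product=-d.
b=10, c=8, d=11
r1+r2+r3 = -10
r1r2+r1r3+r2r3 = 8
r1r2r3 = -11


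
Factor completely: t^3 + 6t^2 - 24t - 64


Try integer roots (divisors of -64). t=-8: p(-8)=0.
Divide out (t + 8): quotient is t^2 - 2t - 8.
Factor the quadratic: (t - 4)(t + 2)
Result: (t + 8)(t - 4)(t + 2)


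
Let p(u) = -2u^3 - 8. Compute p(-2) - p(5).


p(-2) = 8
p(5) = -258
p(-2) - p(5) = 8 + 258 = 266


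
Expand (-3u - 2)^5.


Expand (-3u - 2)^5 by repeated multiplication:
  (-3u - 2)^2 = 9u^2 + 12u + 4
  (-3u - 2)^3 = -27u^3 - 54u^2 - 36u - 8
  (-3u - 2)^4 = 81u^4 + 216u^3 + 216u^2 + 96u + 16
= -243u^5 - 810u^4 - 1080u^3 - 720u^2 - 240u - 32


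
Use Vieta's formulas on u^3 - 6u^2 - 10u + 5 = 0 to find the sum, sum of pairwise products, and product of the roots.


Monic cubic u^3+bu^2+cu+d=0: sum=-b, pairwise sum=c, product=-d.
b=-6, c=-10, d=5
r1+r2+r3 = 6
r1r2+r1r3+r2r3 = -10
r1r2r3 = -5


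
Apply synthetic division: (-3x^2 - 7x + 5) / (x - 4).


Synthetic division with c = 4. Coefficients: -3, -7, 5
Bring down -3.
  -3 * 4 = -12; -12 - 7 = -19
  -19 * 4 = -76; -76 + 5 = -71
Quotient: -3x - 19, Remainder: -71


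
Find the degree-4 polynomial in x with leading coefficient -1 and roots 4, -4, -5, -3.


p(x) = -(x - 4)(x + 4)(x + 5)(x + 3)
Expand: -x^4 - 8x^3 + x^2 + 128x + 240


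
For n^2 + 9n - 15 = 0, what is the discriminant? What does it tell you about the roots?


D = b^2 - 4ac = (9)^2 - 4(1)(-15) = 81 + 60 = 141
Since D > 0: two distinct irrational roots


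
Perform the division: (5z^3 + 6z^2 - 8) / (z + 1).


(5z^3 + 6z^2 - 8) / (z + 1)
Step 1: 5z^2 * (z + 1) = 5z^3 + 5z^2; subtract.
Step 2: z * (z + 1) = z^2 + z; subtract.
Step 3: -1 * (z + 1) = -z - 1; subtract.
Quotient: 5z^2 + z - 1, Remainder: -7


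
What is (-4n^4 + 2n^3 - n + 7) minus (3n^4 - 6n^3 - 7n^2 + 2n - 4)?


Distribute the minus sign:
  (-4n^4 + 2n^3 - n + 7)
- (3n^4 - 6n^3 - 7n^2 + 2n - 4)
Negate second polynomial: -3n^4 + 6n^3 + 7n^2 - 2n + 4
Add: -7n^4 + 8n^3 + 7n^2 - 3n + 11


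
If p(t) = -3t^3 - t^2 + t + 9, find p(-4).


Using direct substitution:
  -3 * (-4)^3 = 192
  -1 * (-4)^2 = -16
  1 * (-4)^1 = -4
  constant: 9
Sum = 192 - 16 - 4 + 9 = 181


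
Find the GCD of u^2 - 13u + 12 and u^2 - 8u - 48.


Factor each:
  u^2 - 13u + 12 = (u - 12)(u - 1)
  u^2 - 8u - 48 = (u - 12)(u + 4)
Common monic factor: u - 12


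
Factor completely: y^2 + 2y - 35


Roots satisfy r1 + r2 = -b/a = -2 and r1*r2 = c/a = -35.
So r1 = 5, r2 = -7.
y^2 + 2y - 35 = (y - r1)(y - r2) = (y - 5)(y + 7)


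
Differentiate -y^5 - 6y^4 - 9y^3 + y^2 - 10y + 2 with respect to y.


Apply the power rule term by term:
  d/dy(-y^5) = -5y^4
  d/dy(-6y^4) = -24y^3
  d/dy(-9y^3) = -27y^2
  d/dy(y^2) = 2y
  d/dy(-10y) = -10
  d/dy(2) = 0
p'(y) = -5y^4 - 24y^3 - 27y^2 + 2y - 10


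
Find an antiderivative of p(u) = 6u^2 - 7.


Reverse power rule on each term:
  ∫ 6u^2 du = 2u^3
  ∫ -7 du = -7u
F(u) = 2u^3 - 7u + C


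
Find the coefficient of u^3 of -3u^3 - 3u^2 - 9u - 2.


Read off the coefficient of u^3: -3


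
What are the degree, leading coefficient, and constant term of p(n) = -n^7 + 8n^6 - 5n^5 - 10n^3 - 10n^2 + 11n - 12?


Highest power of n is 7, with coefficient -1. Constant term is -12.
Degree = 7, leading coefficient = -1, constant term = -12


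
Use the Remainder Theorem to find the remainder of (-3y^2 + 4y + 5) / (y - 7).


By the Remainder Theorem, the remainder equals p(7):
  -3*(7)^2 = -147
  4*(7)^1 = 28
  constant: 5
Sum: -147 + 28 + 5 = -114


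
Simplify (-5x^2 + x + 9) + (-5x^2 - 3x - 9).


Align terms by degree and add:
  -5x^2 + x + 9
  -5x^2 - 3x - 9
= -10x^2 - 2x


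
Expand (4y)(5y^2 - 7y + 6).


Distribute each term of the first polynomial:
  (4y)(5y^2 - 7y + 6) = 20y^3 - 28y^2 + 24y
Sum: 20y^3 - 28y^2 + 24y


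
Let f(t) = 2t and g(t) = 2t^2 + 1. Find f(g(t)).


Substitute g(t) into f:
f(g(t)) = 2*(2t^2 + 1)
Expand and combine: 4t^2 + 2


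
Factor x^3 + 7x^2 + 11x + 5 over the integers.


Try integer roots (divisors of 5). x=-1: p(-1)=0.
Divide out (x + 1): quotient is x^2 + 6x + 5.
Factor the quadratic: (x + 1)(x + 5)
Result: (x + 1)(x + 1)(x + 5)


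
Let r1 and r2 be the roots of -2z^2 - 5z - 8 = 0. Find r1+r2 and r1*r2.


For az^2+bz+c=0: sum = -b/a, product = c/a.
a=-2, b=-5, c=-8
Sum = -(-5)/-2 = -5/2
Product = (-8)/-2 = 4


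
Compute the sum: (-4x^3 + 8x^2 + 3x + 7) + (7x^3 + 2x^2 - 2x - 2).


Align terms by degree and add:
  -4x^3 + 8x^2 + 3x + 7
+ 7x^3 + 2x^2 - 2x - 2
= 3x^3 + 10x^2 + x + 5


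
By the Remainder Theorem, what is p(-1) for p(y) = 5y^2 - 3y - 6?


By the Remainder Theorem, the remainder equals p(-1):
  5*(-1)^2 = 5
  -3*(-1)^1 = 3
  constant: -6
Sum: 5 + 3 - 6 = 2


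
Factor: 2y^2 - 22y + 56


Roots satisfy r1 + r2 = -b/a = 11 and r1*r2 = c/a = 28.
So r1 = 4, r2 = 7.
2y^2 - 22y + 56 = 2(y - r1)(y - r2) = 2(y - 4)(y - 7)


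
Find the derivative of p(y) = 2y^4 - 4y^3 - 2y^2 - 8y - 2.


Apply the power rule term by term:
  d/dy(2y^4) = 8y^3
  d/dy(-4y^3) = -12y^2
  d/dy(-2y^2) = -4y
  d/dy(-8y) = -8
  d/dy(-2) = 0
p'(y) = 8y^3 - 12y^2 - 4y - 8


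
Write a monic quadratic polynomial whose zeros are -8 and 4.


p(t) = (t + 8)(t - 4)
Expand: t^2 + 4t - 32


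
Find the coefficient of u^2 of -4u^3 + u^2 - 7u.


Read off the coefficient of u^2: 1


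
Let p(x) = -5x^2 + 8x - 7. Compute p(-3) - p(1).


p(-3) = -76
p(1) = -4
p(-3) - p(1) = -76 + 4 = -72


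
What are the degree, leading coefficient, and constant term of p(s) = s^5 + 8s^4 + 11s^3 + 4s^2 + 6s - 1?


Highest power of s is 5, with coefficient 1. Constant term is -1.
Degree = 5, leading coefficient = 1, constant term = -1


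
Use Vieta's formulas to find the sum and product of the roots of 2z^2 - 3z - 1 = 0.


For az^2+bz+c=0: sum = -b/a, product = c/a.
a=2, b=-3, c=-1
Sum = -(-3)/2 = 3/2
Product = (-1)/2 = -1/2


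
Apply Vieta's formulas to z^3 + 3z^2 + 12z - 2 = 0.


Monic cubic z^3+bz^2+cz+d=0: sum=-b, pairwise sum=c, product=-d.
b=3, c=12, d=-2
r1+r2+r3 = -3
r1r2+r1r3+r2r3 = 12
r1r2r3 = 2


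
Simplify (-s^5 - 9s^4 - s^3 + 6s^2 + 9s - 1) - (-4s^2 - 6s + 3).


Distribute the minus sign:
  (-s^5 - 9s^4 - s^3 + 6s^2 + 9s - 1)
- (-4s^2 - 6s + 3)
Negate second polynomial: 4s^2 + 6s - 3
Add: -s^5 - 9s^4 - s^3 + 10s^2 + 15s - 4


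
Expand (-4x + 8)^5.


Expand (-4x + 8)^5 by repeated multiplication:
  (-4x + 8)^2 = 16x^2 - 64x + 64
  (-4x + 8)^3 = -64x^3 + 384x^2 - 768x + 512
  (-4x + 8)^4 = 256x^4 - 2048x^3 + 6144x^2 - 8192x + 4096
= -1024x^5 + 10240x^4 - 40960x^3 + 81920x^2 - 81920x + 32768


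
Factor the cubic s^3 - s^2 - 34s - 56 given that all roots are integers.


Try integer roots (divisors of -56). s=-2: p(-2)=0.
Divide out (s + 2): quotient is s^2 - 3s - 28.
Factor the quadratic: (s - 7)(s + 4)
Result: (s + 2)(s - 7)(s + 4)


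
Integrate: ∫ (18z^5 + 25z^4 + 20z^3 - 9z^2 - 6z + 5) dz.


Reverse power rule on each term:
  ∫ 18z^5 dz = 3z^6
  ∫ 25z^4 dz = 5z^5
  ∫ 20z^3 dz = 5z^4
  ∫ -9z^2 dz = -3z^3
  ∫ -6z dz = -3z^2
  ∫ 5 dz = 5z
F(z) = 3z^6 + 5z^5 + 5z^4 - 3z^3 - 3z^2 + 5z + C


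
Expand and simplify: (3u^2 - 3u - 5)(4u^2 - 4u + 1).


Distribute each term of the first polynomial:
  (3u^2)(4u^2 - 4u + 1) = 12u^4 - 12u^3 + 3u^2
  (-3u)(4u^2 - 4u + 1) = -12u^3 + 12u^2 - 3u
  (-5)(4u^2 - 4u + 1) = -20u^2 + 20u - 5
Sum: 12u^4 - 24u^3 - 5u^2 + 17u - 5


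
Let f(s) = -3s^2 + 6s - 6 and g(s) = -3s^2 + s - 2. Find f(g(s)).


Substitute g(s) into f:
f(g(s)) = -3*(-3s^2 + s - 2)^2 + 6*(-3s^2 + s - 2) + (-6)
(-3s^2 + s - 2)^2 = 9s^4 - 6s^3 + 13s^2 - 4s + 4
Expand and combine: -27s^4 + 18s^3 - 57s^2 + 18s - 30


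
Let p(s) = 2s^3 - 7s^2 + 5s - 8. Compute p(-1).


Using direct substitution:
  2 * (-1)^3 = -2
  -7 * (-1)^2 = -7
  5 * (-1)^1 = -5
  constant: -8
Sum = -2 - 7 - 5 - 8 = -22


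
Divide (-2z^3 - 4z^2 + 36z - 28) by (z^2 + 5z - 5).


(-2z^3 - 4z^2 + 36z - 28) / (z^2 + 5z - 5)
Step 1: -2z * (z^2 + 5z - 5) = -2z^3 - 10z^2 + 10z; subtract.
Step 2: 6 * (z^2 + 5z - 5) = 6z^2 + 30z - 30; subtract.
Quotient: -2z + 6, Remainder: -4z + 2


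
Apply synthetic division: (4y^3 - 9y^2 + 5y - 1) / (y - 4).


Synthetic division with c = 4. Coefficients: 4, -9, 5, -1
Bring down 4.
  4 * 4 = 16; 16 - 9 = 7
  7 * 4 = 28; 28 + 5 = 33
  33 * 4 = 132; 132 - 1 = 131
Quotient: 4y^2 + 7y + 33, Remainder: 131


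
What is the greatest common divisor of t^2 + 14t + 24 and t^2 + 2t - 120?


Factor each:
  t^2 + 14t + 24 = (t + 12)(t + 2)
  t^2 + 2t - 120 = (t + 12)(t - 10)
Common monic factor: t + 12


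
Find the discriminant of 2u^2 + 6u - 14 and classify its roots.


D = b^2 - 4ac = (6)^2 - 4(2)(-14) = 36 + 112 = 148
Since D > 0: two distinct irrational roots


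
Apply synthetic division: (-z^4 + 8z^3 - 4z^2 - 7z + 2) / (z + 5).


Synthetic division with c = -5. Coefficients: -1, 8, -4, -7, 2
Bring down -1.
  -1 * -5 = 5; 5 + 8 = 13
  13 * -5 = -65; -65 - 4 = -69
  -69 * -5 = 345; 345 - 7 = 338
  338 * -5 = -1690; -1690 + 2 = -1688
Quotient: -z^3 + 13z^2 - 69z + 338, Remainder: -1688


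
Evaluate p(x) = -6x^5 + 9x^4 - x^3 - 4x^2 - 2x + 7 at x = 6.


Using direct substitution:
  -6 * (6)^5 = -46656
  9 * (6)^4 = 11664
  -1 * (6)^3 = -216
  -4 * (6)^2 = -144
  -2 * (6)^1 = -12
  constant: 7
Sum = -46656 + 11664 - 216 - 144 - 12 + 7 = -35357


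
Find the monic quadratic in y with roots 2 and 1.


p(y) = (y - 2)(y - 1)
Expand: y^2 - 3y + 2


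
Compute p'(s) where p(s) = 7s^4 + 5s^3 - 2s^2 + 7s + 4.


Apply the power rule term by term:
  d/ds(7s^4) = 28s^3
  d/ds(5s^3) = 15s^2
  d/ds(-2s^2) = -4s
  d/ds(7s) = 7
  d/ds(4) = 0
p'(s) = 28s^3 + 15s^2 - 4s + 7


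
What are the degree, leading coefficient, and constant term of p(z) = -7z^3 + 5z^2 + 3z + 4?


Highest power of z is 3, with coefficient -7. Constant term is 4.
Degree = 3, leading coefficient = -7, constant term = 4


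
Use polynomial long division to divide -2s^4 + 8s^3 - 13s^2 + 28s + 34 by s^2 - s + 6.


(-2s^4 + 8s^3 - 13s^2 + 28s + 34) / (s^2 - s + 6)
Step 1: -2s^2 * (s^2 - s + 6) = -2s^4 + 2s^3 - 12s^2; subtract.
Step 2: 6s * (s^2 - s + 6) = 6s^3 - 6s^2 + 36s; subtract.
Step 3: 5 * (s^2 - s + 6) = 5s^2 - 5s + 30; subtract.
Quotient: -2s^2 + 6s + 5, Remainder: -3s + 4


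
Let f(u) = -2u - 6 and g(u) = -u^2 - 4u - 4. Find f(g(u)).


Substitute g(u) into f:
f(g(u)) = -2*(-u^2 - 4u - 4) + (-6)
Expand and combine: 2u^2 + 8u + 2


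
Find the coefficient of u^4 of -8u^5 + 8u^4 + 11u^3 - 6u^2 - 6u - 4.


Read off the coefficient of u^4: 8


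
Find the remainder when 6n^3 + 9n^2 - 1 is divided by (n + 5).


By the Remainder Theorem, the remainder equals p(-5):
  6*(-5)^3 = -750
  9*(-5)^2 = 225
  0*(-5)^1 = 0
  constant: -1
Sum: -750 + 225 + 0 - 1 = -526


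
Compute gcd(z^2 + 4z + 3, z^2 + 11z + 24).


Factor each:
  z^2 + 4z + 3 = (z + 3)(z + 1)
  z^2 + 11z + 24 = (z + 3)(z + 8)
Common monic factor: z + 3


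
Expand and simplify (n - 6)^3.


Expand (n - 6)^3 by repeated multiplication:
  (n - 6)^2 = n^2 - 12n + 36
= n^3 - 18n^2 + 108n - 216


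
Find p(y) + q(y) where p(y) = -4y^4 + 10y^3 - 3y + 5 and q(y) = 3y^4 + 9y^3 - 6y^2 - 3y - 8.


Align terms by degree and add:
  -4y^4 + 10y^3 - 3y + 5
+ 3y^4 + 9y^3 - 6y^2 - 3y - 8
= -y^4 + 19y^3 - 6y^2 - 6y - 3


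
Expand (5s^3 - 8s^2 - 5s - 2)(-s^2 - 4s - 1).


Distribute each term of the first polynomial:
  (5s^3)(-s^2 - 4s - 1) = -5s^5 - 20s^4 - 5s^3
  (-8s^2)(-s^2 - 4s - 1) = 8s^4 + 32s^3 + 8s^2
  (-5s)(-s^2 - 4s - 1) = 5s^3 + 20s^2 + 5s
  (-2)(-s^2 - 4s - 1) = 2s^2 + 8s + 2
Sum: -5s^5 - 12s^4 + 32s^3 + 30s^2 + 13s + 2


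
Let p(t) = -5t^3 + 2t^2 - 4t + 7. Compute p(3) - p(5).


p(3) = -122
p(5) = -588
p(3) - p(5) = -122 + 588 = 466


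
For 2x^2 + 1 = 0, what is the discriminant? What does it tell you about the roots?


D = b^2 - 4ac = (0)^2 - 4(2)(1) = 0 - 8 = -8
Since D < 0: two complex conjugate roots (no real roots)


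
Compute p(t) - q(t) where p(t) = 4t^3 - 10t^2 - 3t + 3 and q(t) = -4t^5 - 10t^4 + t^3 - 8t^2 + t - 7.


Distribute the minus sign:
  (4t^3 - 10t^2 - 3t + 3)
- (-4t^5 - 10t^4 + t^3 - 8t^2 + t - 7)
Negate second polynomial: 4t^5 + 10t^4 - t^3 + 8t^2 - t + 7
Add: 4t^5 + 10t^4 + 3t^3 - 2t^2 - 4t + 10


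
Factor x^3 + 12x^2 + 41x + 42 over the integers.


Try integer roots (divisors of 42). x=-3: p(-3)=0.
Divide out (x + 3): quotient is x^2 + 9x + 14.
Factor the quadratic: (x + 7)(x + 2)
Result: (x + 3)(x + 7)(x + 2)


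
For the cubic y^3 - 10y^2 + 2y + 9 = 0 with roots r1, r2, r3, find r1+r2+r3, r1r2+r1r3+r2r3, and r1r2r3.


Monic cubic y^3+by^2+cy+d=0: sum=-b, pairwise sum=c, product=-d.
b=-10, c=2, d=9
r1+r2+r3 = 10
r1r2+r1r3+r2r3 = 2
r1r2r3 = -9


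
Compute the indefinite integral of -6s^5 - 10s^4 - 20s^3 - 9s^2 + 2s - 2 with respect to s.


Reverse power rule on each term:
  ∫ -6s^5 ds = -s^6
  ∫ -10s^4 ds = -2s^5
  ∫ -20s^3 ds = -5s^4
  ∫ -9s^2 ds = -3s^3
  ∫ 2s ds = s^2
  ∫ -2 ds = -2s
F(s) = -s^6 - 2s^5 - 5s^4 - 3s^3 + s^2 - 2s + C


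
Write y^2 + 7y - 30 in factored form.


Roots satisfy r1 + r2 = -b/a = -7 and r1*r2 = c/a = -30.
So r1 = 3, r2 = -10.
y^2 + 7y - 30 = (y - r1)(y - r2) = (y - 3)(y + 10)


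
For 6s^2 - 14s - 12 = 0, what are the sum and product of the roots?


For as^2+bs+c=0: sum = -b/a, product = c/a.
a=6, b=-14, c=-12
Sum = -(-14)/6 = 7/3
Product = (-12)/6 = -2


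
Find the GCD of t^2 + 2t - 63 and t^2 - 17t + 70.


Factor each:
  t^2 + 2t - 63 = (t - 7)(t + 9)
  t^2 - 17t + 70 = (t - 7)(t - 10)
Common monic factor: t - 7


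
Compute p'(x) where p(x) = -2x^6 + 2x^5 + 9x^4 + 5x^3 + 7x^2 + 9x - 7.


Apply the power rule term by term:
  d/dx(-2x^6) = -12x^5
  d/dx(2x^5) = 10x^4
  d/dx(9x^4) = 36x^3
  d/dx(5x^3) = 15x^2
  d/dx(7x^2) = 14x
  d/dx(9x) = 9
  d/dx(-7) = 0
p'(x) = -12x^5 + 10x^4 + 36x^3 + 15x^2 + 14x + 9


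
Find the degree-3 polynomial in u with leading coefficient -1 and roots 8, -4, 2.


p(u) = -(u - 8)(u + 4)(u - 2)
Expand: -u^3 + 6u^2 + 24u - 64


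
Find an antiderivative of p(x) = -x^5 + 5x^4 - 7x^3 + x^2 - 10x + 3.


Reverse power rule on each term:
  ∫ -x^5 dx = -(1/6)x^6
  ∫ 5x^4 dx = x^5
  ∫ -7x^3 dx = -(7/4)x^4
  ∫ x^2 dx = (1/3)x^3
  ∫ -10x dx = -5x^2
  ∫ 3 dx = 3x
F(x) = -(1/6)x^6 + x^5 - (7/4)x^4 + (1/3)x^3 - 5x^2 + 3x + C


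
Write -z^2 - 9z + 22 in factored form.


Roots satisfy r1 + r2 = -b/a = -9 and r1*r2 = c/a = -22.
So r1 = -11, r2 = 2.
-z^2 - 9z + 22 = -(z - r1)(z - r2) = -(z + 11)(z - 2)


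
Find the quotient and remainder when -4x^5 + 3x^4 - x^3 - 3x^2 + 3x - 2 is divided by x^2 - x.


(-4x^5 + 3x^4 - x^3 - 3x^2 + 3x - 2) / (x^2 - x)
Step 1: -4x^3 * (x^2 - x) = -4x^5 + 4x^4; subtract.
Step 2: -x^2 * (x^2 - x) = -x^4 + x^3; subtract.
Step 3: -2x * (x^2 - x) = -2x^3 + 2x^2; subtract.
Step 4: -5 * (x^2 - x) = -5x^2 + 5x; subtract.
Quotient: -4x^3 - x^2 - 2x - 5, Remainder: -2x - 2


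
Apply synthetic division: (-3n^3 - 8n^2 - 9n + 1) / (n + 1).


Synthetic division with c = -1. Coefficients: -3, -8, -9, 1
Bring down -3.
  -3 * -1 = 3; 3 - 8 = -5
  -5 * -1 = 5; 5 - 9 = -4
  -4 * -1 = 4; 4 + 1 = 5
Quotient: -3n^2 - 5n - 4, Remainder: 5


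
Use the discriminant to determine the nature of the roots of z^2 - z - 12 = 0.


D = b^2 - 4ac = (-1)^2 - 4(1)(-12) = 1 + 48 = 49
Since D > 0: two distinct rational roots


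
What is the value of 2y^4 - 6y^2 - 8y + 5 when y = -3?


Using direct substitution:
  2 * (-3)^4 = 162
  0 * (-3)^3 = 0
  -6 * (-3)^2 = -54
  -8 * (-3)^1 = 24
  constant: 5
Sum = 162 + 0 - 54 + 24 + 5 = 137


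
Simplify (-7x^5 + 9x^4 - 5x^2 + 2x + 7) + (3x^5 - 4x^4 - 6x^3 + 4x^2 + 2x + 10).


Align terms by degree and add:
  -7x^5 + 9x^4 - 5x^2 + 2x + 7
+ 3x^5 - 4x^4 - 6x^3 + 4x^2 + 2x + 10
= -4x^5 + 5x^4 - 6x^3 - x^2 + 4x + 17


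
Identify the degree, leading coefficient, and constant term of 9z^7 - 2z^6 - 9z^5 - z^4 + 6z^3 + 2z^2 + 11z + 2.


Highest power of z is 7, with coefficient 9. Constant term is 2.
Degree = 7, leading coefficient = 9, constant term = 2


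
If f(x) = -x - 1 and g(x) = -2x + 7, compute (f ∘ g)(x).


Substitute g(x) into f:
f(g(x)) = -1*(-2x + 7) + (-1)
Expand and combine: 2x - 8


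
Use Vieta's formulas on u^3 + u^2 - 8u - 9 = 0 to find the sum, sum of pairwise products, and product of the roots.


Monic cubic u^3+bu^2+cu+d=0: sum=-b, pairwise sum=c, product=-d.
b=1, c=-8, d=-9
r1+r2+r3 = -1
r1r2+r1r3+r2r3 = -8
r1r2r3 = 9


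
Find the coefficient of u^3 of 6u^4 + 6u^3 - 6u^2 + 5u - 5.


Read off the coefficient of u^3: 6


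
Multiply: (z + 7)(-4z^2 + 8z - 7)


Distribute each term of the first polynomial:
  (z)(-4z^2 + 8z - 7) = -4z^3 + 8z^2 - 7z
  (7)(-4z^2 + 8z - 7) = -28z^2 + 56z - 49
Sum: -4z^3 - 20z^2 + 49z - 49
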